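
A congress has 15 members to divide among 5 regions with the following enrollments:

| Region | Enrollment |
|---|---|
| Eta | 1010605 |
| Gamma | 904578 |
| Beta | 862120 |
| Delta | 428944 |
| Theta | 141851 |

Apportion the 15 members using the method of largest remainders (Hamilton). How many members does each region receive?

Eta 4, Gamma 4, Beta 4, Delta 2, Theta 1

Standard divisor: 3348098 ÷ 15 ≈ 223206.533.
Standard quotas: Eta 4.5277, Gamma 4.0527, Beta 3.8624, Delta 1.9217, Theta 0.6355.
Lower quotas: Eta 4, Gamma 4, Beta 3, Delta 1, Theta 0 (sum 12, leaving 3 seats).
Remainders in descending order: Delta 0.9217, Beta 0.8624, Theta 0.6355, Eta 0.5277, Gamma 0.0527.
The surplus seats go to Delta, Beta, Theta.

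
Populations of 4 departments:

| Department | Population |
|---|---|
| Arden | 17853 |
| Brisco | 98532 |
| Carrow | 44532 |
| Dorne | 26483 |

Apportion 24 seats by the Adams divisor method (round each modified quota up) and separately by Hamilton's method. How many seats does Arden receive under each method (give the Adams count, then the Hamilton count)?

3 and 2

Adams: Arden 3, Brisco 12, Carrow 6, Dorne 3.
Hamilton: Arden 2, Brisco 13, Carrow 6, Dorne 3.
Arden gets 3 under Adams and 2 under Hamilton.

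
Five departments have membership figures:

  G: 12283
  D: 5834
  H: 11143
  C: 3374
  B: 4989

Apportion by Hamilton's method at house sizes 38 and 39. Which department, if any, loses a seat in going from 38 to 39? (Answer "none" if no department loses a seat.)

At 38 seats: G 12, D 6, H 11, C 4, B 5.
At 39 seats: G 13, D 6, H 12, C 3, B 5.
C drops from 4 to 3.

C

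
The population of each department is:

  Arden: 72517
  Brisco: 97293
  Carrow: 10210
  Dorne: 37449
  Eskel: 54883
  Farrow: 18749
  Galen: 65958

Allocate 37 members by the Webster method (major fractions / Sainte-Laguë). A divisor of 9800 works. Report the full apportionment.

Arden=7; Brisco=10; Carrow=1; Dorne=4; Eskel=6; Farrow=2; Galen=7

With modified divisor 9800: modified quotas Arden 7.400, Brisco 9.928, Carrow 1.042, Dorne 3.821, Eskel 5.600, Farrow 1.913, Galen 6.730.
Rounding to the nearest integer: Arden 7, Brisco 10, Carrow 1, Dorne 4, Eskel 6, Farrow 2, Galen 7 (total 37).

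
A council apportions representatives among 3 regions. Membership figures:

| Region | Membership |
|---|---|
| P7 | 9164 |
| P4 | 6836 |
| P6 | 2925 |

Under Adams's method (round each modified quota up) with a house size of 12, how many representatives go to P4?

4

Standard divisor 18925/12 ≈ 1577.083; standard quotas: P7 5.811, P4 4.335, P6 1.855.
Rounding up gives 6, 5, 2 = 13 seats, so the divisor must be adjusted.
With modified divisor 1800: modified quotas P7 5.091, P4 3.798, P6 1.625.
Rounding up: P7 6, P4 4, P6 2 (total 12).
P4 receives 4.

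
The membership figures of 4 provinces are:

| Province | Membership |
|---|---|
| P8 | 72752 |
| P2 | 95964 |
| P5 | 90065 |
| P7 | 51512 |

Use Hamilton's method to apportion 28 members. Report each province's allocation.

Total 310293; standard divisor 310293/28 ≈ 11081.893.
Standard quotas: P8 6.5649, P2 8.6595, P5 8.1272, P7 4.6483.
Lower quotas: P8 6, P2 8, P5 8, P7 4 (sum 26, leaving 2 seats).
Remainders in descending order: P2 0.6595, P7 0.6483, P8 0.5649, P5 0.1272.
The surplus seats go to P2, P7.

P8 6; P2 9; P5 8; P7 5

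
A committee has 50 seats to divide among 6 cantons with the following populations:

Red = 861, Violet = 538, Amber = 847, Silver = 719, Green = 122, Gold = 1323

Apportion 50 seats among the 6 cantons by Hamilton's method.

Standard divisor: 4410 ÷ 50 ≈ 88.2.
Standard quotas: Red 9.762, Violet 6.100, Amber 9.603, Silver 8.152, Green 1.383, Gold 15.000.
Lower quotas: Red 9, Violet 6, Amber 9, Silver 8, Green 1, Gold 15 (sum 48, leaving 2 seats).
Remainders in descending order: Red 0.762, Amber 0.603, Green 0.383, Silver 0.152, Violet 0.100, Gold 0.000.
The surplus seats go to Red, Amber.

Red 10, Violet 6, Amber 10, Silver 8, Green 1, Gold 15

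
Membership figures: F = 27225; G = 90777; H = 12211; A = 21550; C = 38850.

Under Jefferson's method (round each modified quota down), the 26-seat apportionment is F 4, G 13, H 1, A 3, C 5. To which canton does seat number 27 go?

Priority for the next seat is population ÷ (current seats + 1).
Priorities: F 5445.000, G 6484.071, H 6105.500, A 5387.500, C 6475.000.
Highest priority: G.

G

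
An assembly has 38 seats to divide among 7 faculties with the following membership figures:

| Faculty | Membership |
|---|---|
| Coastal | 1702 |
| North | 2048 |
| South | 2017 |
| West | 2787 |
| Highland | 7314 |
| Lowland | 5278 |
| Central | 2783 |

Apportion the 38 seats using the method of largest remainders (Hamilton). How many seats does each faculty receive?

Coastal 3; North 3; South 3; West 5; Highland 12; Lowland 8; Central 4

Standard divisor: 23929 ÷ 38 ≈ 629.711.
Standard quotas: Coastal 2.7028, North 3.2523, South 3.2031, West 4.4258, Highland 11.6149, Lowland 8.3816, Central 4.4195.
Lower quotas: Coastal 2, North 3, South 3, West 4, Highland 11, Lowland 8, Central 4 (sum 35, leaving 3 seats).
Remainders in descending order: Coastal 0.7028, Highland 0.6149, West 0.4258, Central 0.4195, Lowland 0.3816, North 0.2523, South 0.2031.
The surplus seats go to Coastal, Highland, West.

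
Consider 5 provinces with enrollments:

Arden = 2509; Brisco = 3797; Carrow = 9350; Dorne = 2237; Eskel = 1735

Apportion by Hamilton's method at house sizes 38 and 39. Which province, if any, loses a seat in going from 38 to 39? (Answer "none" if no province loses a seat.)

Eskel

At 38 seats: Arden 5, Brisco 7, Carrow 18, Dorne 4, Eskel 4.
At 39 seats: Arden 5, Brisco 8, Carrow 19, Dorne 4, Eskel 3.
Eskel drops from 4 to 3.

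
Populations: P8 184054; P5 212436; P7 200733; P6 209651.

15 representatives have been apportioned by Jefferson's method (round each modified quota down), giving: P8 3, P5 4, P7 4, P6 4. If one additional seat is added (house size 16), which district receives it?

Priority for the next seat is population ÷ (current seats + 1).
Priorities: P8 46013.500, P5 42487.200, P7 40146.600, P6 41930.200.
Highest priority: P8.

P8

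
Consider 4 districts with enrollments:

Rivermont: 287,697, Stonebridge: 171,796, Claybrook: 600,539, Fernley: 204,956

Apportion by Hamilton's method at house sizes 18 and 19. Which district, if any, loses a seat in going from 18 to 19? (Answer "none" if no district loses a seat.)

At 18 seats: Rivermont 4, Stonebridge 2, Claybrook 9, Fernley 3.
At 19 seats: Rivermont 4, Stonebridge 3, Claybrook 9, Fernley 3.
No district's allocation decreased.

none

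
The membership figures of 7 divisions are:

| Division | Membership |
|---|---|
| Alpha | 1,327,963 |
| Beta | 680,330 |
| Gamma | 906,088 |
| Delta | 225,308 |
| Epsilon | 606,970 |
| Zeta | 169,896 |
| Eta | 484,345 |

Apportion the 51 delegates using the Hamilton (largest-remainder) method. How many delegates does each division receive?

Standard divisor: 4400900 ÷ 51 ≈ 86292.157.
Standard quotas: Alpha 15.3892, Beta 7.8840, Gamma 10.5002, Delta 2.6110, Epsilon 7.0339, Zeta 1.9688, Eta 5.6129.
Lower quotas: Alpha 15, Beta 7, Gamma 10, Delta 2, Epsilon 7, Zeta 1, Eta 5 (sum 47, leaving 4 seats).
Remainders in descending order: Zeta 0.9688, Beta 0.8840, Eta 0.6129, Delta 0.6110, Gamma 0.5002, Alpha 0.3892, Epsilon 0.0339.
The surplus seats go to Zeta, Beta, Eta, Delta.

Alpha: 15, Beta: 8, Gamma: 10, Delta: 3, Epsilon: 7, Zeta: 2, Eta: 6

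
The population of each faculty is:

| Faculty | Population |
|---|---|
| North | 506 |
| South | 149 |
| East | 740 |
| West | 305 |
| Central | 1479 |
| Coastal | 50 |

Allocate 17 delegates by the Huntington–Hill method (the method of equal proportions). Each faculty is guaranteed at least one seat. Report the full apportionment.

North 2, South 1, East 4, West 2, Central 7, Coastal 1

With divisor 210: modified quotas North 2.410, South 0.710, East 3.524, West 1.452, Central 7.043, Coastal 0.238.
Geometric-mean thresholds: North √(2·3)=2.449, South (min 1), East √(3·4)=3.464, West √(1·2)=1.414, Central √(7·8)=7.483, Coastal (min 1).
Each quota rounded against its threshold gives North 2, South 1, East 4, West 2, Central 7, Coastal 1 (total 17).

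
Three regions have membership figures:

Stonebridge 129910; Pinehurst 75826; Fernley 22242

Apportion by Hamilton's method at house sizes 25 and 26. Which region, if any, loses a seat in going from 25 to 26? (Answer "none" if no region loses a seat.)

At 25 seats: Stonebridge 14, Pinehurst 8, Fernley 3.
At 26 seats: Stonebridge 15, Pinehurst 9, Fernley 2.
Fernley drops from 3 to 2.

Fernley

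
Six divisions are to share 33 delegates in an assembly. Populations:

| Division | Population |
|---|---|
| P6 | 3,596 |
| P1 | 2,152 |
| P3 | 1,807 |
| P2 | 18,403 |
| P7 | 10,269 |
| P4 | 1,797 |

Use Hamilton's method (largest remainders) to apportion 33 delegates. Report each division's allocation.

P6 3, P1 2, P3 2, P2 16, P7 9, P4 1

Total 38024; standard divisor 38024/33 ≈ 1152.242.
Standard quotas: P6 3.1209, P1 1.8677, P3 1.5682, P2 15.9715, P7 8.9122, P4 1.5596.
Lower quotas: P6 3, P1 1, P3 1, P2 15, P7 8, P4 1 (sum 29, leaving 4 seats).
Remainders in descending order: P2 0.9715, P7 0.9122, P1 0.8677, P3 0.5682, P4 0.5596, P6 0.1209.
Largest remainders: P2, P7, P1, P3 receive the extra seats.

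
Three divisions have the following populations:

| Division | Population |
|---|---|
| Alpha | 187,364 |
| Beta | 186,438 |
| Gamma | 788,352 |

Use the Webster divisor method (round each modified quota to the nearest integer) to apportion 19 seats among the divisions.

Alpha 3; Beta 3; Gamma 13

Standard divisor 1162154/19 ≈ 61166; standard quotas: Alpha 3.063, Beta 3.048, Gamma 12.889.
Rounding to the nearest integer gives Alpha 3, Beta 3, Gamma 13 — total 19, matching the house size, so no adjustment is needed.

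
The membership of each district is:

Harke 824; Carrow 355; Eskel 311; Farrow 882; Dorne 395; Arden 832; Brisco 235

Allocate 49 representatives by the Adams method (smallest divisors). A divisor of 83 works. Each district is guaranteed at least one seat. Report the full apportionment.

With modified divisor 83: modified quotas Harke 9.928, Carrow 4.277, Eskel 3.747, Farrow 10.627, Dorne 4.759, Arden 10.024, Brisco 2.831.
Rounding up: Harke 10, Carrow 5, Eskel 4, Farrow 11, Dorne 5, Arden 11, Brisco 3 (total 49).

Harke 10; Carrow 5; Eskel 4; Farrow 11; Dorne 5; Arden 11; Brisco 3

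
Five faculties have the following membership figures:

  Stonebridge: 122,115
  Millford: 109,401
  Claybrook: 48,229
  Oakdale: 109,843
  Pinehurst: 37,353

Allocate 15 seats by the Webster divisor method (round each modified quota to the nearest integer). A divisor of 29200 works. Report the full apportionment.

Stonebridge 4, Millford 4, Claybrook 2, Oakdale 4, Pinehurst 1

With modified divisor 29200: modified quotas Stonebridge 4.182, Millford 3.747, Claybrook 1.652, Oakdale 3.762, Pinehurst 1.279.
Rounding to the nearest integer: Stonebridge 4, Millford 4, Claybrook 2, Oakdale 4, Pinehurst 1 (total 15).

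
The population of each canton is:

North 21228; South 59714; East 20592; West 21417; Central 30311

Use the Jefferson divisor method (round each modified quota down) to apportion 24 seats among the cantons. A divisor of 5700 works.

With modified divisor 5700: modified quotas North 3.724, South 10.476, East 3.613, West 3.757, Central 5.318.
Rounding down: North 3, South 10, East 3, West 3, Central 5 (total 24).

North: 3, South: 10, East: 3, West: 3, Central: 5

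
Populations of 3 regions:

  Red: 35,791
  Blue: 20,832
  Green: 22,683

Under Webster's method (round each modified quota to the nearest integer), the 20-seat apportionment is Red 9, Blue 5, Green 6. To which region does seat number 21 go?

Blue

Priority for the next seat is population ÷ (current seats + 0.5).
Priorities: Red 3767.474, Blue 3787.636, Green 3489.692.
Highest priority: Blue.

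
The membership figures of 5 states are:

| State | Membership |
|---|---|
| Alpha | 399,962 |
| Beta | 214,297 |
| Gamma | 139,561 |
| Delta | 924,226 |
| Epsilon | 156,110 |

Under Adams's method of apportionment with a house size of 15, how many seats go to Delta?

7

Standard divisor 1834156/15 ≈ 122277.067; standard quotas: Alpha 3.271, Beta 1.753, Gamma 1.141, Delta 7.558, Epsilon 1.277.
Rounding up gives 4, 2, 2, 8, 2 = 18 seats, so the divisor must be adjusted.
With modified divisor 146800: modified quotas Alpha 2.725, Beta 1.460, Gamma 0.951, Delta 6.296, Epsilon 1.063.
Rounding up: Alpha 3, Beta 2, Gamma 1, Delta 7, Epsilon 2 (total 15).
Delta receives 7.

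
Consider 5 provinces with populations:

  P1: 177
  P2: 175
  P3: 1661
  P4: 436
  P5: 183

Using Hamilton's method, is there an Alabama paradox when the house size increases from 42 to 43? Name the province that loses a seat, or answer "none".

none

At 42 seats: P1 3, P2 3, P3 26, P4 7, P5 3.
At 43 seats: P1 3, P2 3, P3 27, P4 7, P5 3.
No province's allocation decreased.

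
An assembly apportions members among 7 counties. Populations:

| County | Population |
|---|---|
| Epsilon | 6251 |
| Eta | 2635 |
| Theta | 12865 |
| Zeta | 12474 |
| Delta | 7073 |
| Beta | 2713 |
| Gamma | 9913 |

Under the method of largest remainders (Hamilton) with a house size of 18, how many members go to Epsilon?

Total 53924; standard divisor 53924/18 ≈ 2995.778.
Standard quotas: Epsilon 2.0866, Eta 0.8796, Theta 4.2944, Zeta 4.1639, Delta 2.3610, Beta 0.9056, Gamma 3.3090.
Lower quotas: Epsilon 2, Eta 0, Theta 4, Zeta 4, Delta 2, Beta 0, Gamma 3 (sum 15, leaving 3 seats).
Remainders in descending order: Beta 0.9056, Eta 0.8796, Delta 0.3610, Gamma 0.3090, Theta 0.2944, Zeta 0.1639, Epsilon 0.0866.
Largest remainders: Beta, Eta, Delta receive the extra seats.
Epsilon receives 2.

2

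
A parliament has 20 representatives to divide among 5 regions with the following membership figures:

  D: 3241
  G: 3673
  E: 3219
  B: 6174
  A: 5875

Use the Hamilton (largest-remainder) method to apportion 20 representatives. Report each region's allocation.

Total 22182; standard divisor 22182/20 ≈ 1109.1.
Standard quotas: D 2.9222, G 3.3117, E 2.9024, B 5.5667, A 5.2971.
Lower quotas: D 2, G 3, E 2, B 5, A 5 (sum 17, leaving 3 seats).
Remainders in descending order: D 0.9222, E 0.9024, B 0.5667, G 0.3117, A 0.2971.
The surplus seats go to D, E, B.

D: 3; G: 3; E: 3; B: 6; A: 5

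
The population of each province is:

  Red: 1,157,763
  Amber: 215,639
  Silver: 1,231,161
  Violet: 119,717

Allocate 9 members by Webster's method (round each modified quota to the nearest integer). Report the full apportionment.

Red: 4, Amber: 1, Silver: 4, Violet: 0

Standard divisor 2724280/9 ≈ 302697.778; standard quotas: Red 3.825, Amber 0.712, Silver 4.067, Violet 0.396.
Rounding to the nearest integer gives Red 4, Amber 1, Silver 4, Violet 0 — total 9, matching the house size, so no adjustment is needed.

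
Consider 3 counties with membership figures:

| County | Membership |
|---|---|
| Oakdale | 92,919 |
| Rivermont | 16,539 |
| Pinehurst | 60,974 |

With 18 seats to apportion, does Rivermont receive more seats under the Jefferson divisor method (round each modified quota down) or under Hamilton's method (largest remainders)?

Hamilton

Jefferson: Oakdale 10, Rivermont 1, Pinehurst 7.
Hamilton: Oakdale 10, Rivermont 2, Pinehurst 6.
Rivermont gets 1 under Jefferson and 2 under Hamilton.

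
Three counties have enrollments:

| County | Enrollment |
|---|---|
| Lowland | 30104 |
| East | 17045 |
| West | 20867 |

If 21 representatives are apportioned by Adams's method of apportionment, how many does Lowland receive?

Standard divisor 68016/21 ≈ 3238.857; standard quotas: Lowland 9.295, East 5.263, West 6.443.
Rounding up gives 10, 6, 7 = 23 seats, so the divisor must be adjusted.
With modified divisor 3440: modified quotas Lowland 8.751, East 4.955, West 6.066.
Rounding up: Lowland 9, East 5, West 7 (total 21).
Lowland receives 9.

9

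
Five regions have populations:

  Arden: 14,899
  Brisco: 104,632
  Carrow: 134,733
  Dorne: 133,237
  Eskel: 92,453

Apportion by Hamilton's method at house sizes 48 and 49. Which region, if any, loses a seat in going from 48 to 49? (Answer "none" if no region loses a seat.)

At 48 seats: Arden 2, Brisco 10, Carrow 14, Dorne 13, Eskel 9.
At 49 seats: Arden 1, Brisco 11, Carrow 14, Dorne 14, Eskel 9.
Arden drops from 2 to 1.

Arden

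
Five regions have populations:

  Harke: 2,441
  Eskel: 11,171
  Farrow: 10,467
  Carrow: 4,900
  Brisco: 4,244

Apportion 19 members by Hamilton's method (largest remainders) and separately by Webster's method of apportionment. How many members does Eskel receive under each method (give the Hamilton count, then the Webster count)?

6 and 7

Hamilton: Harke 1, Eskel 6, Farrow 6, Carrow 3, Brisco 3.
Webster: Harke 1, Eskel 7, Farrow 6, Carrow 3, Brisco 2.
Eskel gets 6 under Hamilton and 7 under Webster.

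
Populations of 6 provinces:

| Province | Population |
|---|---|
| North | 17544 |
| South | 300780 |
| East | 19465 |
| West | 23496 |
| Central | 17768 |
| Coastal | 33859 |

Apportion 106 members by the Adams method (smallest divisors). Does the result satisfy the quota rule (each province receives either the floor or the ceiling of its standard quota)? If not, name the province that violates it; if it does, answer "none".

Standard quotas: North 4.504, South 77.214, East 4.997, West 6.032, Central 4.561, Coastal 8.692.
Adams allocation: North 5, South 76, East 5, West 6, Central 5, Coastal 9.
South has quota 77.214 (lower 77, upper 78) but receives 76 — outside the quota interval.

South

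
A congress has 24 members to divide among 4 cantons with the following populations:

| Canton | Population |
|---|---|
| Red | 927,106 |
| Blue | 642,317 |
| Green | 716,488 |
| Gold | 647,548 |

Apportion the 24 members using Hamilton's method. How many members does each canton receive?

The standard divisor is 2933459/24 ≈ 122227.458.
Standard quotas: Red 7.5851, Blue 5.2551, Green 5.8619, Gold 5.2979.
Lower quotas: Red 7, Blue 5, Green 5, Gold 5 (sum 22, leaving 2 seats).
Remainders in descending order: Green 0.8619, Red 0.5851, Gold 0.2979, Blue 0.2551.
Largest remainders: Green, Red receive the extra seats.

Red=8, Blue=5, Green=6, Gold=5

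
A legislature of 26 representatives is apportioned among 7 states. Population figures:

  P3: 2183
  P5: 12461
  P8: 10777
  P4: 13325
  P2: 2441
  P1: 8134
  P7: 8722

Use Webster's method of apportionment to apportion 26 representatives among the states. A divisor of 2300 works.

With modified divisor 2300: modified quotas P3 0.949, P5 5.418, P8 4.686, P4 5.793, P2 1.061, P1 3.537, P7 3.792.
Rounding to the nearest integer: P3 1, P5 5, P8 5, P4 6, P2 1, P1 4, P7 4 (total 26).

P3=1, P5=5, P8=5, P4=6, P2=1, P1=4, P7=4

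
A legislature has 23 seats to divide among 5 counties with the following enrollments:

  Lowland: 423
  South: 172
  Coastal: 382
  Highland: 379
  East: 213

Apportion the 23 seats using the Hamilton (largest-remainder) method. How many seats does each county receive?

Lowland 6; South 2; Coastal 6; Highland 6; East 3

Standard divisor: 1569 ÷ 23 ≈ 68.217.
Standard quotas: Lowland 6.201, South 2.521, Coastal 5.600, Highland 5.556, East 3.122.
Lower quotas: Lowland 6, South 2, Coastal 5, Highland 5, East 3 (sum 21, leaving 2 seats).
Remainders in descending order: Coastal 0.600, Highland 0.556, South 0.521, Lowland 0.201, East 0.122.
The surplus seats go to Coastal, Highland.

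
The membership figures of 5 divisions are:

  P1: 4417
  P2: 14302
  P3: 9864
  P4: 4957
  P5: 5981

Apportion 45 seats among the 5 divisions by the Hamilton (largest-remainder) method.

P1 5, P2 16, P3 11, P4 6, P5 7

Total 39521; standard divisor 39521/45 ≈ 878.244.
Standard quotas: P1 5.0294, P2 16.2848, P3 11.2315, P4 5.6442, P5 6.8102.
Lower quotas: P1 5, P2 16, P3 11, P4 5, P5 6 (sum 43, leaving 2 seats).
Remainders in descending order: P5 0.8102, P4 0.6442, P2 0.2848, P3 0.2315, P1 0.0294.
Largest remainders: P5, P4 receive the extra seats.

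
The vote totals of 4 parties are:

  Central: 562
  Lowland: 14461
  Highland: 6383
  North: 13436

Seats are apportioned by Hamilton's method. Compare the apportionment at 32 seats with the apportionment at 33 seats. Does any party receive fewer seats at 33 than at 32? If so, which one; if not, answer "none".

Central

At 32 seats: Central 1, Lowland 13, Highland 6, North 12.
At 33 seats: Central 0, Lowland 14, Highland 6, North 13.
Central drops from 1 to 0.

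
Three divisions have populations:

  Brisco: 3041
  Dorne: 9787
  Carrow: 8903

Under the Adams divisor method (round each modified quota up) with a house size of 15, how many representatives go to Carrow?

Standard divisor 21731/15 ≈ 1448.733; standard quotas: Brisco 2.099, Dorne 6.756, Carrow 6.145.
Rounding up gives 3, 7, 7 = 17 seats, so the divisor must be adjusted.
With modified divisor 1600: modified quotas Brisco 1.901, Dorne 6.117, Carrow 5.564.
Rounding up: Brisco 2, Dorne 7, Carrow 6 (total 15).
Carrow receives 6.

6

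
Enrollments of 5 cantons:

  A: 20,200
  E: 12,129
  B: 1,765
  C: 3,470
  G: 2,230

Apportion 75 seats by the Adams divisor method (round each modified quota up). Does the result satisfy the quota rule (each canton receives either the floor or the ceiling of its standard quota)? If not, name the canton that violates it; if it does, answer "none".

A

Standard quotas: A 38.071, E 22.860, B 3.327, C 6.540, G 4.203.
Adams allocation: A 37, E 22, B 4, C 7, G 5.
A has quota 38.071 (lower 38, upper 39) but receives 37 — outside the quota interval.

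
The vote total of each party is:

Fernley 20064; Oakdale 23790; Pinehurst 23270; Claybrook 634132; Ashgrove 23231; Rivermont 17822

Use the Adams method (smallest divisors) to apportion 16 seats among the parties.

Fernley=1, Oakdale=1, Pinehurst=1, Claybrook=11, Ashgrove=1, Rivermont=1

Standard divisor 742309/16 ≈ 46394.312; standard quotas: Fernley 0.432, Oakdale 0.513, Pinehurst 0.502, Claybrook 13.668, Ashgrove 0.501, Rivermont 0.384.
Rounding up gives 1, 1, 1, 14, 1, 1 = 19 seats, so the divisor must be adjusted.
With modified divisor 60500: modified quotas Fernley 0.332, Oakdale 0.393, Pinehurst 0.385, Claybrook 10.482, Ashgrove 0.384, Rivermont 0.295.
Rounding up: Fernley 1, Oakdale 1, Pinehurst 1, Claybrook 11, Ashgrove 1, Rivermont 1 (total 16).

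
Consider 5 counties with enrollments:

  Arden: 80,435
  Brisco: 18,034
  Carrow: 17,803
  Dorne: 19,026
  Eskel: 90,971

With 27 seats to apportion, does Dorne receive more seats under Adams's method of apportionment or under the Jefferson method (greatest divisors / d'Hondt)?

Adams

Adams: Arden 9, Brisco 2, Carrow 2, Dorne 3, Eskel 11.
Jefferson: Arden 10, Brisco 2, Carrow 2, Dorne 2, Eskel 11.
Dorne gets 3 under Adams and 2 under Jefferson.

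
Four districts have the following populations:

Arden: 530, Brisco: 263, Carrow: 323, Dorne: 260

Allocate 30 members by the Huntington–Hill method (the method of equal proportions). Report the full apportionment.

With divisor 47: modified quotas Arden 11.277, Brisco 5.596, Carrow 6.872, Dorne 5.532.
Geometric-mean thresholds: Arden √(11·12)=11.489, Brisco √(5·6)=5.477, Carrow √(6·7)=6.481, Dorne √(5·6)=5.477.
Each quota rounded against its threshold gives Arden 11, Brisco 6, Carrow 7, Dorne 6 (total 30).

Arden 11, Brisco 6, Carrow 7, Dorne 6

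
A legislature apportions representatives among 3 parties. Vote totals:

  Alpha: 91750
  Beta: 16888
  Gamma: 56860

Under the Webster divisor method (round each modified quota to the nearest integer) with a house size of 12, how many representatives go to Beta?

Standard divisor 165498/12 ≈ 13791.5; standard quotas: Alpha 6.653, Beta 1.225, Gamma 4.123.
Rounding to the nearest integer gives Alpha 7, Beta 1, Gamma 4 — total 12, matching the house size, so no adjustment is needed.
Beta receives 1.

1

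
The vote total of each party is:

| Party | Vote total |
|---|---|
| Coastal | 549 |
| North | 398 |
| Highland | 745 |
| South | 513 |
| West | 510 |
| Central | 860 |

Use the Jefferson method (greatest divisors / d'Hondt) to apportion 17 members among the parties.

Standard divisor 3575/17 ≈ 210.294; standard quotas: Coastal 2.611, North 1.893, Highland 3.543, South 2.439, West 2.425, Central 4.090.
Rounding down gives 2, 1, 3, 2, 2, 4 = 14 seats, so the divisor must be adjusted.
With modified divisor 180: modified quotas Coastal 3.050, North 2.211, Highland 4.139, South 2.850, West 2.833, Central 4.778.
Rounding down: Coastal 3, North 2, Highland 4, South 2, West 2, Central 4 (total 17).

Coastal 3, North 2, Highland 4, South 2, West 2, Central 4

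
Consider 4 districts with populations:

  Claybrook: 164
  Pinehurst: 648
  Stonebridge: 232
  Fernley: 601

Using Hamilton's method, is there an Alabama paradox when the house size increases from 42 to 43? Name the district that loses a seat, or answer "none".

At 42 seats: Claybrook 4, Pinehurst 17, Stonebridge 6, Fernley 15.
At 43 seats: Claybrook 4, Pinehurst 17, Stonebridge 6, Fernley 16.
No district's allocation decreased.

none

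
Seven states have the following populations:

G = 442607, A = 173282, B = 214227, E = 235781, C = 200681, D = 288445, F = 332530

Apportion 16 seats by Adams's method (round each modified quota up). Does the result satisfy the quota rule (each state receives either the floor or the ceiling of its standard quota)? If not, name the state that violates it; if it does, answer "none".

Standard quotas: G 3.752, A 1.469, B 1.816, E 1.999, C 1.701, D 2.445, F 2.819.
Adams allocation: G 3, A 2, B 2, E 2, C 2, D 2, F 3.
Every allocation lies between the lower and upper quota.

none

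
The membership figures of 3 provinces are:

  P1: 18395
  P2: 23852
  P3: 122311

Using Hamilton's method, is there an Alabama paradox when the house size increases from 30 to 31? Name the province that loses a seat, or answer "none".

P1

At 30 seats: P1 4, P2 4, P3 22.
At 31 seats: P1 3, P2 5, P3 23.
P1 drops from 4 to 3.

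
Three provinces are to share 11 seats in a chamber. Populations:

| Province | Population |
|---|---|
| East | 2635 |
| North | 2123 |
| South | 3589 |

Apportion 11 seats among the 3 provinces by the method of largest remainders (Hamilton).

The standard divisor is 8347/11 ≈ 758.818.
Standard quotas: East 3.473, North 2.798, South 4.730.
Lower quotas: East 3, North 2, South 4 (sum 9, leaving 2 seats).
Remainders in descending order: North 0.798, South 0.730, East 0.473.
Largest remainders: North, South receive the extra seats.

East 3, North 3, South 5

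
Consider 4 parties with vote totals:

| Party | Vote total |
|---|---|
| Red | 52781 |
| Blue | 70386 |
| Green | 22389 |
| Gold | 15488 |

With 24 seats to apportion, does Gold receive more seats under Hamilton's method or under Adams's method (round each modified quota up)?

Hamilton: Red 8, Blue 11, Green 3, Gold 2.
Adams: Red 8, Blue 10, Green 3, Gold 3.
Gold gets 2 under Hamilton and 3 under Adams.

Adams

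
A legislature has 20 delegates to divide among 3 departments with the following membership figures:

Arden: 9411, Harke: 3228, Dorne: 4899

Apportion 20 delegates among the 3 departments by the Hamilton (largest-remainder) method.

Standard divisor: 17538 ÷ 20 ≈ 876.9.
Standard quotas: Arden 10.7321, Harke 3.6811, Dorne 5.5867.
Lower quotas: Arden 10, Harke 3, Dorne 5 (sum 18, leaving 2 seats).
Remainders in descending order: Arden 0.7321, Harke 0.6811, Dorne 0.5867.
Largest remainders: Arden, Harke receive the extra seats.

Arden 11, Harke 4, Dorne 5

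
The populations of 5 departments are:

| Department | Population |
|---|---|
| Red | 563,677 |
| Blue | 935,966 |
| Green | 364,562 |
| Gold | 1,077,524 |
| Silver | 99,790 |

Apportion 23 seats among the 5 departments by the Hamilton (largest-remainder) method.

Red 4, Blue 7, Green 3, Gold 8, Silver 1

Standard divisor: 3041519 ÷ 23 ≈ 132239.957.
Standard quotas: Red 4.2625, Blue 7.0778, Green 2.7568, Gold 8.1482, Silver 0.7546.
Lower quotas: Red 4, Blue 7, Green 2, Gold 8, Silver 0 (sum 21, leaving 2 seats).
Remainders in descending order: Green 0.7568, Silver 0.7546, Red 0.2625, Gold 0.1482, Blue 0.0778.
The surplus seats go to Green, Silver.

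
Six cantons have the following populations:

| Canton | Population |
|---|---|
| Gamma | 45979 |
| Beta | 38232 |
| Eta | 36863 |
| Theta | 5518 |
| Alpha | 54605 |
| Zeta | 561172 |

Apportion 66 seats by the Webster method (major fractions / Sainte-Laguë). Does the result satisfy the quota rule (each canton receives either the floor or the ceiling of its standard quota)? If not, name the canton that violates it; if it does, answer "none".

Standard quotas: Gamma 4.088, Beta 3.399, Eta 3.277, Theta 0.491, Alpha 4.855, Zeta 49.891.
Webster allocation: Gamma 4, Beta 3, Eta 3, Theta 0, Alpha 5, Zeta 51.
Zeta has quota 49.891 (lower 49, upper 50) but receives 51 — outside the quota interval.

Zeta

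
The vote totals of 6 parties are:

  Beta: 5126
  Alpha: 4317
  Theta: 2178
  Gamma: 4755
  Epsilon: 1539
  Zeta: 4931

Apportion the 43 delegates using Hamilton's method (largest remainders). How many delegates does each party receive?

Standard divisor: 22846 ÷ 43 ≈ 531.302.
Standard quotas: Beta 9.6480, Alpha 8.1253, Theta 4.0994, Gamma 8.9497, Epsilon 2.8967, Zeta 9.2810.
Lower quotas: Beta 9, Alpha 8, Theta 4, Gamma 8, Epsilon 2, Zeta 9 (sum 40, leaving 3 seats).
Remainders in descending order: Gamma 0.9497, Epsilon 0.8967, Beta 0.6480, Zeta 0.2810, Alpha 0.1253, Theta 0.0994.
The surplus seats go to Gamma, Epsilon, Beta.

Beta: 10; Alpha: 8; Theta: 4; Gamma: 9; Epsilon: 3; Zeta: 9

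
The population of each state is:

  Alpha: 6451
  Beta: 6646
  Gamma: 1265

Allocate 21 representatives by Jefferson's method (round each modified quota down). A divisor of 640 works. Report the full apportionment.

With modified divisor 640: modified quotas Alpha 10.080, Beta 10.384, Gamma 1.977.
Rounding down: Alpha 10, Beta 10, Gamma 1 (total 21).

Alpha=10; Beta=10; Gamma=1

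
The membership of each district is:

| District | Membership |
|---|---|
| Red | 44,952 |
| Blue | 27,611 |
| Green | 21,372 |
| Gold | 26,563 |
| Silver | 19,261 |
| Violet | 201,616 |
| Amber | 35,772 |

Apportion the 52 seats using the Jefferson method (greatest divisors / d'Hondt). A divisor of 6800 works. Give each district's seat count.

Red: 6; Blue: 4; Green: 3; Gold: 3; Silver: 2; Violet: 29; Amber: 5

With modified divisor 6800: modified quotas Red 6.611, Blue 4.060, Green 3.143, Gold 3.906, Silver 2.833, Violet 29.649, Amber 5.261.
Rounding down: Red 6, Blue 4, Green 3, Gold 3, Silver 2, Violet 29, Amber 5 (total 52).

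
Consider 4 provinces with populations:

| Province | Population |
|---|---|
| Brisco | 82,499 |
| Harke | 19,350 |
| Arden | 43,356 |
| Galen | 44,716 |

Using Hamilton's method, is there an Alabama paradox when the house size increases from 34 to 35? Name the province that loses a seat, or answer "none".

none

At 34 seats: Brisco 15, Harke 3, Arden 8, Galen 8.
At 35 seats: Brisco 15, Harke 4, Arden 8, Galen 8.
No province's allocation decreased.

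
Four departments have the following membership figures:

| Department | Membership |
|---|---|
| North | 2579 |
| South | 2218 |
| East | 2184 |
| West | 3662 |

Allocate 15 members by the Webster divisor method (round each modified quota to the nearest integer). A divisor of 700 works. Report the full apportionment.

With modified divisor 700: modified quotas North 3.684, South 3.169, East 3.120, West 5.231.
Rounding to the nearest integer: North 4, South 3, East 3, West 5 (total 15).

North 4, South 3, East 3, West 5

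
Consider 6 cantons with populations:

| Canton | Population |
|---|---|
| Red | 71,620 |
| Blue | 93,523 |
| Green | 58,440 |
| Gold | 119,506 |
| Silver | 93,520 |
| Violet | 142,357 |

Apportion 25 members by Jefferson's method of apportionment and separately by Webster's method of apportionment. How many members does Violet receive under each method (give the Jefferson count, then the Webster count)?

7 and 6

Jefferson: Red 3, Blue 4, Green 2, Gold 5, Silver 4, Violet 7.
Webster: Red 3, Blue 4, Green 3, Gold 5, Silver 4, Violet 6.
Violet gets 7 under Jefferson and 6 under Webster.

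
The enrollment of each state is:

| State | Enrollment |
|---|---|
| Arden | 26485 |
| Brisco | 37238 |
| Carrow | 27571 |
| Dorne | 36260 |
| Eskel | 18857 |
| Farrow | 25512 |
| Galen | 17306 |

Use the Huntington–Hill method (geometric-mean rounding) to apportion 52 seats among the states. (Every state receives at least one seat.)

Arden: 7; Brisco: 10; Carrow: 8; Dorne: 10; Eskel: 5; Farrow: 7; Galen: 5

With divisor 3617: modified quotas Arden 7.322, Brisco 10.295, Carrow 7.623, Dorne 10.025, Eskel 5.213, Farrow 7.053, Galen 4.785.
Geometric-mean thresholds: Arden √(7·8)=7.483, Brisco √(10·11)=10.488, Carrow √(7·8)=7.483, Dorne √(10·11)=10.488, Eskel √(5·6)=5.477, Farrow √(7·8)=7.483, Galen √(4·5)=4.472.
Each quota rounded against its threshold gives Arden 7, Brisco 10, Carrow 8, Dorne 10, Eskel 5, Farrow 7, Galen 5 (total 52).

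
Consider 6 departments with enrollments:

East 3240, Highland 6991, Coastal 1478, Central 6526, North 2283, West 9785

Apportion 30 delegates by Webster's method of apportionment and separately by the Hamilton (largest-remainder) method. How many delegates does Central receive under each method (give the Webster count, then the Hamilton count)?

7 and 6

Webster: East 3, Highland 7, Coastal 1, Central 7, North 2, West 10.
Hamilton: East 3, Highland 7, Coastal 2, Central 6, North 2, West 10.
Central gets 7 under Webster and 6 under Hamilton.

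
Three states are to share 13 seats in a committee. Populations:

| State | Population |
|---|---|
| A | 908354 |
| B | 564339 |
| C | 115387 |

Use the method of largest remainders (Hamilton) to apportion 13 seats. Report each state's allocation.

Total 1588080; standard divisor 1588080/13 = 122160.
Standard quotas: A 7.4358, B 4.6197, C 0.9446.
Lower quotas: A 7, B 4, C 0 (sum 11, leaving 2 seats).
Remainders in descending order: C 0.9446, B 0.6197, A 0.4358.
The surplus seats go to C, B.

A=7, B=5, C=1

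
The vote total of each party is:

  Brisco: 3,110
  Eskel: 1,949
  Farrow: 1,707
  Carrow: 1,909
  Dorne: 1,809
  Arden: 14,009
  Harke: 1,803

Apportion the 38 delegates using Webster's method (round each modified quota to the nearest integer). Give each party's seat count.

Brisco 4; Eskel 3; Farrow 2; Carrow 3; Dorne 3; Arden 20; Harke 3

Standard divisor 26296/38 ≈ 692; standard quotas: Brisco 4.494, Eskel 2.816, Farrow 2.467, Carrow 2.759, Dorne 2.614, Arden 20.244, Harke 2.605.
Rounding to the nearest integer gives Brisco 4, Eskel 3, Farrow 2, Carrow 3, Dorne 3, Arden 20, Harke 3 — total 38, matching the house size, so no adjustment is needed.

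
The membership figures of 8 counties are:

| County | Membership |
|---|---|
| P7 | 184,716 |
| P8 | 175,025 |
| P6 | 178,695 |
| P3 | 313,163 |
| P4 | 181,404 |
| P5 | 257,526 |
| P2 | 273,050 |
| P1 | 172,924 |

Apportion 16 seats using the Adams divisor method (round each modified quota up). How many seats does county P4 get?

Standard divisor 1736503/16 ≈ 108531.438; standard quotas: P7 1.702, P8 1.613, P6 1.646, P3 2.885, P4 1.671, P5 2.373, P2 2.516, P1 1.593.
Rounding up gives 2, 2, 2, 3, 2, 3, 3, 2 = 19 seats, so the divisor must be adjusted.
With modified divisor 164800: modified quotas P7 1.121, P8 1.062, P6 1.084, P3 1.900, P4 1.101, P5 1.563, P2 1.657, P1 1.049.
Rounding up: P7 2, P8 2, P6 2, P3 2, P4 2, P5 2, P2 2, P1 2 (total 16).
P4 receives 2.

2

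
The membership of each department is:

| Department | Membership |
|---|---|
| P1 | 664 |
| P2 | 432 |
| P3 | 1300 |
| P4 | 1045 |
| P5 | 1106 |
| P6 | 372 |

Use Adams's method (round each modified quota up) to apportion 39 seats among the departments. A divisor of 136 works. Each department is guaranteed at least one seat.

With modified divisor 136: modified quotas P1 4.882, P2 3.176, P3 9.559, P4 7.684, P5 8.132, P6 2.735.
Rounding up: P1 5, P2 4, P3 10, P4 8, P5 9, P6 3 (total 39).

P1: 5; P2: 4; P3: 10; P4: 8; P5: 9; P6: 3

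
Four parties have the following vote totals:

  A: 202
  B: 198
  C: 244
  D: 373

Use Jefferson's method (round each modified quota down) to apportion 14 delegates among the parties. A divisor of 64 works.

A 3; B 3; C 3; D 5

With modified divisor 64: modified quotas A 3.156, B 3.094, C 3.812, D 5.828.
Rounding down: A 3, B 3, C 3, D 5 (total 14).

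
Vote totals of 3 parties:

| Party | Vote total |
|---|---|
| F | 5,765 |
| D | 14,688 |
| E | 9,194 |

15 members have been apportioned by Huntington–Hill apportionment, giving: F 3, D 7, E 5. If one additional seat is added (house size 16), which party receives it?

Priority for the next seat is population ÷ (√(s·(s+1))).
Priorities: F 1664.212, D 1962.767, E 1678.587.
Highest priority: D.

D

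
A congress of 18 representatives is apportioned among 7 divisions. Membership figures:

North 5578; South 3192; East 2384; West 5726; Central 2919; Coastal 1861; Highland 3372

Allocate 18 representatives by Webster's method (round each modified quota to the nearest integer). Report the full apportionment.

North=4, South=2, East=2, West=4, Central=2, Coastal=1, Highland=3

Standard divisor 25032/18 ≈ 1390.667; standard quotas: North 4.011, South 2.295, East 1.714, West 4.117, Central 2.099, Coastal 1.338, Highland 2.425.
Rounding to the nearest integer gives 4, 2, 2, 4, 2, 1, 2 = 17 seats, so the divisor must be adjusted.
With modified divisor 1300: modified quotas North 4.291, South 2.455, East 1.834, West 4.405, Central 2.245, Coastal 1.432, Highland 2.594.
Rounding to the nearest integer: North 4, South 2, East 2, West 4, Central 2, Coastal 1, Highland 3 (total 18).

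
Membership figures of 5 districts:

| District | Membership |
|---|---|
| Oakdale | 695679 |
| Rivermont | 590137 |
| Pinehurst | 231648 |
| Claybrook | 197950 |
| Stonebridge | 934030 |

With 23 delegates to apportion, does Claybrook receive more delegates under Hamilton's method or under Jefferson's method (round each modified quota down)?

Hamilton

Hamilton: Oakdale 6, Rivermont 5, Pinehurst 2, Claybrook 2, Stonebridge 8.
Jefferson: Oakdale 6, Rivermont 5, Pinehurst 2, Claybrook 1, Stonebridge 9.
Claybrook gets 2 under Hamilton and 1 under Jefferson.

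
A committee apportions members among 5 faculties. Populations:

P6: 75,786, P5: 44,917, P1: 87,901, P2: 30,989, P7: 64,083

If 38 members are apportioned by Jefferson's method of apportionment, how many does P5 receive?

Standard divisor 303676/38 ≈ 7991.474; standard quotas: P6 9.483, P5 5.621, P1 10.999, P2 3.878, P7 8.019.
Rounding down gives 9, 5, 10, 3, 8 = 35 seats, so the divisor must be adjusted.
With modified divisor 7530: modified quotas P6 10.065, P5 5.965, P1 11.673, P2 4.115, P7 8.510.
Rounding down: P6 10, P5 5, P1 11, P2 4, P7 8 (total 38).
P5 receives 5.

5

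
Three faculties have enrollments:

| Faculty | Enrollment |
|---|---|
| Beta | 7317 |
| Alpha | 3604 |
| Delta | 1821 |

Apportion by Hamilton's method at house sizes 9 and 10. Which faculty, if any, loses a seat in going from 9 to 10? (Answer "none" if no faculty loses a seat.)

At 9 seats: Beta 5, Alpha 3, Delta 1.
At 10 seats: Beta 6, Alpha 3, Delta 1.
No faculty's allocation decreased.

none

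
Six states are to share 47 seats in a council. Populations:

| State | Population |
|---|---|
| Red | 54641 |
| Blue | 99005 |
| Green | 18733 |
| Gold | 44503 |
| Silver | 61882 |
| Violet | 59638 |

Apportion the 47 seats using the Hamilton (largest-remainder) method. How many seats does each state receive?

Standard divisor: 338402 ÷ 47 ≈ 7200.043.
Standard quotas: Red 7.5890, Blue 13.7506, Green 2.6018, Gold 6.1809, Silver 8.5947, Violet 8.2830.
Lower quotas: Red 7, Blue 13, Green 2, Gold 6, Silver 8, Violet 8 (sum 44, leaving 3 seats).
Remainders in descending order: Blue 0.7506, Green 0.6018, Silver 0.5947, Red 0.5890, Violet 0.2830, Gold 0.1809.
Largest remainders: Blue, Green, Silver receive the extra seats.

Red=7; Blue=14; Green=3; Gold=6; Silver=9; Violet=8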